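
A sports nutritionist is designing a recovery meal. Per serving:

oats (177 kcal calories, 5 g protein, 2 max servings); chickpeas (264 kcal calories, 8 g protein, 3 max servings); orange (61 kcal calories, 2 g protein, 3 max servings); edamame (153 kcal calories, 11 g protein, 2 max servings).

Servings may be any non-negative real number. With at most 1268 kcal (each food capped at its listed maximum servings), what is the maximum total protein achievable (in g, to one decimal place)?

51.6 g

Protein per kcal: edamame 0.0719, orange 0.03279, chickpeas 0.0303, oats 0.02825.
Take 2 servings of edamame: uses 306 kcal, +22.0 g protein (running total 22.0 g).
Take 3 servings of orange: uses 183 kcal, +6.0 g protein (running total 28.0 g).
Take 2.951 servings of chickpeas: uses 779 kcal, +23.6 g protein (running total 51.6 g).
Greedy by best ratio exhausts the calories allowance optimally: 51.6 g.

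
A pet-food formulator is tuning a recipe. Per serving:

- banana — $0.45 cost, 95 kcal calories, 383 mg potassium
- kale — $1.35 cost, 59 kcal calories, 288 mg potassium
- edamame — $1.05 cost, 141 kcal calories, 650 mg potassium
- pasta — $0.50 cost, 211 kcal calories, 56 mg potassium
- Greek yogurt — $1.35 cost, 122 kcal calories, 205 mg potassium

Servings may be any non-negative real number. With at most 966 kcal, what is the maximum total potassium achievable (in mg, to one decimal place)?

Potassium per kcal: kale 4.881, edamame 4.61, banana 4.032, Greek yogurt 1.68, pasta 0.2654.
With no serving limits, spend the whole calories allowance on kale: 966 kcal / 59 kcal × 288 mg = 4715.4 mg.

4715.4 mg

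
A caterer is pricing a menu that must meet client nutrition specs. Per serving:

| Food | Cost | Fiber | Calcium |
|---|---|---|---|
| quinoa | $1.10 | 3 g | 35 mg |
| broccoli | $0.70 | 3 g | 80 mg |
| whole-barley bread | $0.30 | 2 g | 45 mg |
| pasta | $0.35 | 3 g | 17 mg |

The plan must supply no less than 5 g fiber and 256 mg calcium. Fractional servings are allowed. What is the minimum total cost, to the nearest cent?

A basic optimal solution has at most two foods positive. Try each food alone and each pair with both targets met exactly.
quinoa only: max(5/3, 256/35) = 7.314 servings → $8.05.
broccoli only: max(5/3, 256/80) = 3.2 servings → $2.24.
whole-barley bread only: max(5/2, 256/45) = 5.689 servings → $1.71.
pasta only: max(5/3, 256/17) = 15.06 servings → $5.27.
quinoa + broccoli with both targets exact would need a negative amount; discard.
quinoa + whole-barley bread: intersection lies outside the first quadrant.
quinoa + pasta: intersection lies outside the first quadrant.
broccoli + whole-barley bread with both targets exact would need a negative amount; discard.
broccoli + pasta with both targets exact would need a negative amount; discard.
whole-barley bread + pasta: the both-tight solution has a negative serving — not a feasible corner.
Cheapest feasible corner: $1.71.

$1.71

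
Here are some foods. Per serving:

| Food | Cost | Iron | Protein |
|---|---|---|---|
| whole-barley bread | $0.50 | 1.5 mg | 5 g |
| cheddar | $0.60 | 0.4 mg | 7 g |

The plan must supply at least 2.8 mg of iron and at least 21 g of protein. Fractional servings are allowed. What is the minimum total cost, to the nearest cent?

An LP optimum is at a vertex; with two nutrient constraints at most two foods are used. Check each candidate.
whole-barley bread only: max(2.8/1.5, 21/5) = 4.2 servings → $2.10.
cheddar only: max(2.8/0.4, 21/7) = 7 servings → $4.20.
whole-barley bread + cheddar with both tight: 1.318 servings and 2.059 servings → $1.89.
Cheapest feasible corner: $1.89.

$1.89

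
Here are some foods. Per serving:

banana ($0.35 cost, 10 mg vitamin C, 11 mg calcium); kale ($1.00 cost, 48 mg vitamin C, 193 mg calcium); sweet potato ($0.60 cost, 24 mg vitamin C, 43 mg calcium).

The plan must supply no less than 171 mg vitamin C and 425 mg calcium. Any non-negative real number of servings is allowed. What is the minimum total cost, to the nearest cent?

$3.56

For a min-cost LP with two ≥-constraints, a basic feasible solution has at most two positive variables.
banana only: max(171/10, 425/11) = 38.64 servings → $13.52.
kale only: max(171/48, 425/193) = 3.562 servings → $3.56.
sweet potato only: max(171/24, 425/43) = 9.884 servings → $5.93.
banana + kale with both tight: 8.989 servings and 1.69 servings → $4.84.
banana + sweet potato with both targets exact would need a negative amount; discard.
kale + sweet potato with both tight: 1.109 servings and 4.908 servings → $4.05.
The minimum over all feasible corners is $3.56.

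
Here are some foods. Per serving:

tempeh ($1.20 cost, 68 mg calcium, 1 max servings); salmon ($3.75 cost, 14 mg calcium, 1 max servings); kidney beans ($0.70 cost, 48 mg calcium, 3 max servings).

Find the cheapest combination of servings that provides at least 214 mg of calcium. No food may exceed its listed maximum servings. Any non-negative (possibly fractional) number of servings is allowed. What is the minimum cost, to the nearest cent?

$3.84

Cost per mg of calcium: kidney beans $0.0146, tempeh $0.0176, salmon $0.2679.
Take 3 servings of kidney beans: +144.0 mg calcium for $2.10 (total $2.10, still need 70.0 mg).
Take 1 serving of tempeh: +68.0 mg calcium for $1.20 (total $3.30, still need 2.0 mg).
Take 0.1429 servings of salmon: +2.0 mg calcium for $0.54 (total $3.84, still need 0.0 mg).
Greedy by cheapest-per-mg is optimal for a single linear constraint, so the minimum cost is $3.84.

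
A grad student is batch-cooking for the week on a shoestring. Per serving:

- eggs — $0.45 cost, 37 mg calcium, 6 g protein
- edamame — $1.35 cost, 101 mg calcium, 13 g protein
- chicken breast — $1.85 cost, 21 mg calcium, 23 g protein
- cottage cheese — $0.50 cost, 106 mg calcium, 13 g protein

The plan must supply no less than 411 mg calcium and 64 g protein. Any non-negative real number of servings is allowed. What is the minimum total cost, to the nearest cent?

With two linear requirements the optimum uses one or two foods; enumerate the corners.
eggs only: max(411/37, 64/6) = 11.11 servings → $5.00.
edamame only: max(411/101, 64/13) = 4.923 servings → $6.65.
chicken breast only: max(411/21, 64/23) = 19.57 servings → $36.21.
cottage cheese only: max(411/106, 64/13) = 4.923 servings → $2.46.
eggs + edamame with both tight: 8.968 servings and 0.784 servings → $5.09.
eggs + chicken breast: intersection lies outside the first quadrant.
eggs + cottage cheese with both tight: 9.297 servings and 0.6323 servings → $4.50.
edamame + chicken breast with both tight: 3.956 servings and 0.5468 servings → $6.35.
edamame + cottage cheese: the both-tight solution has a negative serving — not a feasible corner.
chicken breast + cottage cheese with both tight: 0.6656 servings and 3.745 servings → $3.10.
The minimum over all feasible corners is $2.46.

$2.46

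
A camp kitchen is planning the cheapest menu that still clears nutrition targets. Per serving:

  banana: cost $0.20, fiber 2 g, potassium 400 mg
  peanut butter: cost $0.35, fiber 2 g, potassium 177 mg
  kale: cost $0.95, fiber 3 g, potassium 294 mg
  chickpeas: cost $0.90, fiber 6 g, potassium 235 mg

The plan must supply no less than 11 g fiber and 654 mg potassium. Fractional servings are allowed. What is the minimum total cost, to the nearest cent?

Two binding constraints pin down two serving amounts, so the optimal mix uses at most two foods. The candidates are each food alone (scaled to the tighter of fiber/potassium) and each pair with both constraints tight.
banana only: max(11/2, 654/400) = 5.5 servings → $1.10.
peanut butter only: max(11/2, 654/177) = 5.5 servings → $1.93.
kale only: max(11/3, 654/294) = 3.667 servings → $3.48.
chickpeas only: max(11/6, 654/235) = 2.783 servings → $2.50.
banana + peanut butter with both targets exact would need a negative amount; discard.
banana + kale with both targets exact would need a negative amount; discard.
banana + chickpeas with both tight: 0.6938 servings and 1.602 servings → $1.58.
peanut butter + kale: intersection lies outside the first quadrant.
peanut butter + chickpeas with both tight: 2.262 servings and 1.079 servings → $1.76.
kale + chickpeas with both tight: 1.264 servings and 1.201 servings → $2.28.
So the least-cost plan costs $1.10.

$1.10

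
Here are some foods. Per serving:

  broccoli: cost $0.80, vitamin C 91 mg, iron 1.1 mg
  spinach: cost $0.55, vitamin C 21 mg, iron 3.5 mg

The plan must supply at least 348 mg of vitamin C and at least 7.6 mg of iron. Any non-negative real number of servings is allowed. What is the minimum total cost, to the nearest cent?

$3.44

broccoli only: max(348/91, 7.6/1.1) = 6.909 servings → $5.53.
spinach only: max(348/21, 7.6/3.5) = 16.57 servings → $9.11.
broccoli + spinach with both tight: 3.583 servings and 1.045 servings → $3.44.
The minimum over all feasible corners is $3.44.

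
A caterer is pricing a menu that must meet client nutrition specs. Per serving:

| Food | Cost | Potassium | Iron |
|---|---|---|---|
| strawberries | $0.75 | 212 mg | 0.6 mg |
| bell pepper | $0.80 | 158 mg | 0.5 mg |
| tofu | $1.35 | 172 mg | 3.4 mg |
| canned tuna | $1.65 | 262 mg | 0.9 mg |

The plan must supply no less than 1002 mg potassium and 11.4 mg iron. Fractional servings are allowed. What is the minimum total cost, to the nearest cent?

Minimising a linear cost over {potassium ≥ 1002, iron ≥ 11.4, servings ≥ 0} — the optimum is at a vertex, using one or two foods.
strawberries only: max(1002/212, 11.4/0.6) = 19 servings → $14.25.
bell pepper only: max(1002/158, 11.4/0.5) = 22.8 servings → $18.24.
tofu only: max(1002/172, 11.4/3.4) = 5.826 servings → $7.86.
canned tuna only: max(1002/262, 11.4/0.9) = 12.67 servings → $20.90.
strawberries + bell pepper with both targets exact would need a negative amount; discard.
strawberries + tofu with both tight: 2.341 servings and 2.94 servings → $5.72.
strawberries + canned tuna: intersection lies outside the first quadrant.
bell pepper + tofu with both tight: 3.205 servings and 2.882 servings → $6.45.
bell pepper + canned tuna with both targets exact would need a negative amount; discard.
tofu + canned tuna with both tight: 2.833 servings and 1.965 servings → $7.07.
So the least-cost plan costs $5.72.

$5.72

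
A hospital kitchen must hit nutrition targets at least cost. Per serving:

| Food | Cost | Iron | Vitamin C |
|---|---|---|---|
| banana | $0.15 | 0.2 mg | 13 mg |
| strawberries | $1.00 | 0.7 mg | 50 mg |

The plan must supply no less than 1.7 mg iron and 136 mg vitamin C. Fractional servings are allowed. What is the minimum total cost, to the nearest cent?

$1.57

Compare the cost at each extreme point of the feasible region.
banana only: max(1.7/0.2, 136/13) = 10.46 servings → $1.57.
strawberries only: max(1.7/0.7, 136/50) = 2.72 servings → $2.72.
banana + strawberries with both targets exact would need a negative amount; discard.
The minimum over all feasible corners is $1.57.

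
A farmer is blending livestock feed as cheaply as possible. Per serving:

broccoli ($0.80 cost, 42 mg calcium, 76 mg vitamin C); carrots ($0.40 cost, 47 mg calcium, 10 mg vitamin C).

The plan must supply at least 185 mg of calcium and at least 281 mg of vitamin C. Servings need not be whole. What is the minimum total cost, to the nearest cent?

$3.17

A basic optimal solution has at most two foods positive. Try each food alone and each pair with both targets met exactly.
broccoli only: max(185/42, 281/76) = 4.405 servings → $3.52.
carrots only: max(185/47, 281/10) = 28.1 servings → $11.24.
broccoli + carrots with both tight: 3.603 servings and 0.7164 servings → $3.17.
So the least-cost plan costs $3.17.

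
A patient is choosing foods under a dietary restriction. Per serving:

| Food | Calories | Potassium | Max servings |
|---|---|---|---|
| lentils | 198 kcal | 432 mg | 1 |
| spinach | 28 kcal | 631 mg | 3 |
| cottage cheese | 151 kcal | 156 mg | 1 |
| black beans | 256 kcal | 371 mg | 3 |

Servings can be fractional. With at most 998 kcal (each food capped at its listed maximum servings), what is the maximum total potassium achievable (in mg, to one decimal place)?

3362.6 mg

Potassium per kcal: spinach 22.54, lentils 2.182, black beans 1.449, cottage cheese 1.033.
Take 3 servings of spinach: uses 84 kcal, +1893.0 mg potassium (running total 1893.0 mg).
Take 1 serving of lentils: uses 198 kcal, +432.0 mg potassium (running total 2325.0 mg).
Take 2.797 servings of black beans: uses 716 kcal, +1037.6 mg potassium (running total 3362.6 mg).
Filling greedily by potassium-per-kcal is optimal for one linear limit, giving 3362.6 mg.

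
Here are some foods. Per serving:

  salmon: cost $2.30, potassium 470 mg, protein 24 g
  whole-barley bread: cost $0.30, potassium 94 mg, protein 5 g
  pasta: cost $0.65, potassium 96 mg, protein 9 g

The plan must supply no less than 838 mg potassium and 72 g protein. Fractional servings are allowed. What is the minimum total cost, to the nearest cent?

$4.32

salmon only: max(838/470, 72/24) = 3 servings → $6.90.
whole-barley bread only: max(838/94, 72/5) = 14.4 servings → $4.32.
pasta only: max(838/96, 72/9) = 8.729 servings → $5.67.
salmon + whole-barley bread: the both-tight solution has a negative serving — not a feasible corner.
salmon + pasta with both tight: 0.3271 servings and 7.128 servings → $5.39.
whole-barley bread + pasta with both tight: 1.721 servings and 7.044 servings → $5.09.
Cheapest feasible corner: $4.32.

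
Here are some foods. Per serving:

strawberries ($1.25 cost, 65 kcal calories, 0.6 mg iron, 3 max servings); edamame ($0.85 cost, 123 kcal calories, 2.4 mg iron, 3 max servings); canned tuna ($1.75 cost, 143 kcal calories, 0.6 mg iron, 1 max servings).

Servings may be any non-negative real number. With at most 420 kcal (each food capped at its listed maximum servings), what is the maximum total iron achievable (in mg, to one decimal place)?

Iron per kcal: edamame 0.01951, strawberries 0.009231, canned tuna 0.004196.
Take 3 servings of edamame: uses 369 kcal, +7.2 mg iron (running total 7.2 mg).
Take 0.7846 servings of strawberries: uses 51 kcal, +0.5 mg iron (running total 7.7 mg).
Greedy by best ratio exhausts the calories allowance optimally: 7.7 mg.

7.7 mg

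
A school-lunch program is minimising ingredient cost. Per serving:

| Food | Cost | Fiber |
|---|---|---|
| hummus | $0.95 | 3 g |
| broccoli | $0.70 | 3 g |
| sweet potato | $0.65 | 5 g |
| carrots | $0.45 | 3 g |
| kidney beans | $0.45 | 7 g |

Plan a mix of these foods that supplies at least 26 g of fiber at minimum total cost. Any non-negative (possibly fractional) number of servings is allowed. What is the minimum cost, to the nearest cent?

Cost per g of fiber: kidney beans $0.0643, sweet potato $0.1300, carrots $0.1500, broccoli $0.2333, hummus $0.3167.
With no serving limits, use only kidney beans: 26 g / 7 g = 3.714 servings × $0.45 = $1.67.

$1.67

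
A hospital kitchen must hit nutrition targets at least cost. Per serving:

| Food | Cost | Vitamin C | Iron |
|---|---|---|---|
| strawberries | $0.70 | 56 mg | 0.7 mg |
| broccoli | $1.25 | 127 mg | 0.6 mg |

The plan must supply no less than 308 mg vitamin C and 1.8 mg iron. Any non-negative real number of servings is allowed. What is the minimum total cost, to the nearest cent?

The cheapest plan sits at a corner of the feasible region — with two constraints it uses at most two foods.
strawberries only: max(308/56, 1.8/0.7) = 5.5 servings → $3.85.
broccoli only: max(308/127, 1.8/0.6) = 3 servings → $3.75.
strawberries + broccoli with both tight: 0.792 servings and 2.076 servings → $3.15.
The minimum over all feasible corners is $3.15.

$3.15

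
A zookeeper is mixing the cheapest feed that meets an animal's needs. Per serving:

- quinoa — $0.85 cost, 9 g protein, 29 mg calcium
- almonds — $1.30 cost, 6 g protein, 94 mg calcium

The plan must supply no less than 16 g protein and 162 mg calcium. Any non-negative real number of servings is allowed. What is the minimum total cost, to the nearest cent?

$2.60

With two linear requirements the optimum uses one or two foods; enumerate the corners.
quinoa only: max(16/9, 162/29) = 5.586 servings → $4.75.
almonds only: max(16/6, 162/94) = 2.667 servings → $3.47.
quinoa + almonds with both tight: 0.7917 servings and 1.479 servings → $2.60.
So the least-cost plan costs $2.60.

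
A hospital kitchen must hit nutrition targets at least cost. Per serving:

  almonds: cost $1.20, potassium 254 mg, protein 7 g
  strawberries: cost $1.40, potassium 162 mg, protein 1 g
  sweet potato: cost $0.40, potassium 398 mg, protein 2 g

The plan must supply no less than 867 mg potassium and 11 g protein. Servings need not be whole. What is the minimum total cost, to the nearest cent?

$1.97

An LP optimum is at a vertex; with two nutrient constraints at most two foods are used. Check each candidate.
almonds only: max(867/254, 11/7) = 3.413 servings → $4.10.
strawberries only: max(867/162, 11/1) = 11 servings → $15.40.
sweet potato only: max(867/398, 11/2) = 5.5 servings → $2.20.
almonds + strawberries with both tight: 1.04 servings and 3.722 servings → $6.46.
almonds + sweet potato with both tight: 1.161 servings and 1.438 servings → $1.97.
strawberries + sweet potato with both targets exact would need a negative amount; discard.
Cheapest feasible corner: $1.97.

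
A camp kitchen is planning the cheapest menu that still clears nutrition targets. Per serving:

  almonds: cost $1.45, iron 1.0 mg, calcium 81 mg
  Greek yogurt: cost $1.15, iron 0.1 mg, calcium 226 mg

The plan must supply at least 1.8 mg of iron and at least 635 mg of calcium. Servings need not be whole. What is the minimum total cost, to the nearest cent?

With two linear requirements the optimum uses one or two foods; enumerate the corners.
almonds only: max(1.8/1.0, 635/81) = 7.84 servings → $11.37.
Greek yogurt only: max(1.8/0.1, 635/226) = 18 servings → $20.70.
almonds + Greek yogurt with both tight: 1.575 servings and 2.245 servings → $4.87.
Cheapest feasible corner: $4.87.

$4.87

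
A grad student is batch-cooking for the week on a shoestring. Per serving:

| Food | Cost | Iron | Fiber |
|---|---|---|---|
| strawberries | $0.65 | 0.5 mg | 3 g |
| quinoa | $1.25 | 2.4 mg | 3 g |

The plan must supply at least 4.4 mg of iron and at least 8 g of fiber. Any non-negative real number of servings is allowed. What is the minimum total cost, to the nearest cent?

$2.70

Check every corner: each single food scaled to meet both minima, and each pair solved so both constraints bind.
strawberries only: max(4.4/0.5, 8/3) = 8.8 servings → $5.72.
quinoa only: max(4.4/2.4, 8/3) = 2.667 servings → $3.33.
strawberries + quinoa with both tight: 1.053 servings and 1.614 servings → $2.70.
So the least-cost plan costs $2.70.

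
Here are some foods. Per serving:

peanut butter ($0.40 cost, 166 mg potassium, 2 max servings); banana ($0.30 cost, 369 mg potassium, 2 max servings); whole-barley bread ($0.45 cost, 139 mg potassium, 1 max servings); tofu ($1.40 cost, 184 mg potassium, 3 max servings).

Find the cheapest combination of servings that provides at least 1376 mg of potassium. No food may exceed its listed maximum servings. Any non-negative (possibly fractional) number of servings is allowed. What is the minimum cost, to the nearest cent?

Cost per mg of potassium: banana $0.0008, peanut butter $0.0024, whole-barley bread $0.0032, tofu $0.0076.
Take 2 servings of banana: +738.0 mg potassium for $0.60 (total $0.60, still need 638.0 mg).
Take 2 servings of peanut butter: +332.0 mg potassium for $0.80 (total $1.40, still need 306.0 mg).
Take 1 serving of whole-barley bread: +139.0 mg potassium for $0.45 (total $1.85, still need 167.0 mg).
Take 0.9076 servings of tofu: +167.0 mg potassium for $1.27 (total $3.12, still need 0.0 mg).
Filling from the cheapest source first is optimal under one linear minimum: $3.12.

$3.12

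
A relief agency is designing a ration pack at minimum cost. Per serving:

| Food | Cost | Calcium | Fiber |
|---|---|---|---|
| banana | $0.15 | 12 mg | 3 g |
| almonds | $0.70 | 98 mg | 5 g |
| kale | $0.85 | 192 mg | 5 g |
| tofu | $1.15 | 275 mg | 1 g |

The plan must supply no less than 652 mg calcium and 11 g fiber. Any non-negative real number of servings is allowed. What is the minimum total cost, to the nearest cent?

$2.82

A basic optimal solution has at most two foods positive. Try each food alone and each pair with both targets met exactly.
banana only: max(652/12, 11/3) = 54.33 servings → $8.15.
almonds only: max(652/98, 11/5) = 6.653 servings → $4.66.
kale only: max(652/192, 11/5) = 3.396 servings → $2.89.
tofu only: max(652/275, 11/1) = 11 servings → $12.65.
banana + almonds: intersection lies outside the first quadrant.
banana + kale: intersection lies outside the first quadrant.
banana + tofu with both tight: 2.919 servings and 2.244 servings → $3.02.
almonds + kale: intersection lies outside the first quadrant.
almonds + tofu with both tight: 1.858 servings and 1.709 servings → $3.27.
kale + tofu with both tight: 2.006 servings and 0.9704 servings → $2.82.
Cheapest feasible corner: $2.82.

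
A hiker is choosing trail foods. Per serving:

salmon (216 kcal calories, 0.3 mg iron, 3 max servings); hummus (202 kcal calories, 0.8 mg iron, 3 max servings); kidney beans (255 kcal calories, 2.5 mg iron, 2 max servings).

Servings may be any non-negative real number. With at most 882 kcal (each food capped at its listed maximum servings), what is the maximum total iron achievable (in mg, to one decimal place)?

Iron per kcal: kidney beans 0.009804, hummus 0.00396, salmon 0.001389.
Take 2 servings of kidney beans: uses 510 kcal, +5.0 mg iron (running total 5.0 mg).
Take 1.842 servings of hummus: uses 372 kcal, +1.5 mg iron (running total 6.5 mg).
Filling greedily by iron-per-kcal is optimal for one linear limit, giving 6.5 mg.

6.5 mg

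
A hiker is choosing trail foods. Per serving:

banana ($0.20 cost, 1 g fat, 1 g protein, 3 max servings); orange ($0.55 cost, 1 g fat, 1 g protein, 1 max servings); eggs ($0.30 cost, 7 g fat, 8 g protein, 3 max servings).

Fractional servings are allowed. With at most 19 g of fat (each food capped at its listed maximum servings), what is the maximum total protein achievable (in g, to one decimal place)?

Protein per g fat: eggs 1.143, banana 1, orange 1.
Take 2.714 servings of eggs: uses 19 g fat, +21.7 g protein (running total 21.7 g).
Greedy by best ratio exhausts the fat allowance optimally: 21.7 g.

21.7 g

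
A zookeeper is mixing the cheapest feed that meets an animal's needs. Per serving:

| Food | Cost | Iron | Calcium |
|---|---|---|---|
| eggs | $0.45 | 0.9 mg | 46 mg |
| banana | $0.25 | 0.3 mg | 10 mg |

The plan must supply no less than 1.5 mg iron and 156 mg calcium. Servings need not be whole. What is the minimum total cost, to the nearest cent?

eggs only: max(1.5/0.9, 156/46) = 3.391 servings → $1.53.
banana only: max(1.5/0.3, 156/10) = 15.6 servings → $3.90.
eggs + banana: the both-tight solution has a negative serving — not a feasible corner.
So the least-cost plan costs $1.53.

$1.53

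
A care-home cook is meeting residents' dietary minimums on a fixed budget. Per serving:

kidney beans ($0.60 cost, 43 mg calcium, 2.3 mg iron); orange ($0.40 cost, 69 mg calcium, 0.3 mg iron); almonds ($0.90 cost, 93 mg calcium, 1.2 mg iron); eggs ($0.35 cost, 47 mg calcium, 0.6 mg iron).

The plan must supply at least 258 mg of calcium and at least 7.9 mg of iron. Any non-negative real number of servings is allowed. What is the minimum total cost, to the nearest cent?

Two binding constraints pin down two serving amounts, so the optimal mix uses at most two foods. The candidates are each food alone (scaled to the tighter of calcium/iron) and each pair with both constraints tight.
kidney beans only: max(258/43, 7.9/2.3) = 6 servings → $3.60.
orange only: max(258/69, 7.9/0.3) = 26.33 servings → $10.53.
almonds only: max(258/93, 7.9/1.2) = 6.583 servings → $5.92.
eggs only: max(258/47, 7.9/0.6) = 13.17 servings → $4.61.
kidney beans + orange with both tight: 3.208 servings and 1.74 servings → $2.62.
kidney beans + almonds with both tight: 2.619 servings and 1.563 servings → $2.98.
kidney beans + eggs with both tight: 2.631 servings and 3.083 servings → $2.66.
orange + almonds: intersection lies outside the first quadrant.
orange + eggs with both targets exact would need a negative amount; discard.
almonds + eggs: intersection lies outside the first quadrant.
Cheapest feasible corner: $2.62.

$2.62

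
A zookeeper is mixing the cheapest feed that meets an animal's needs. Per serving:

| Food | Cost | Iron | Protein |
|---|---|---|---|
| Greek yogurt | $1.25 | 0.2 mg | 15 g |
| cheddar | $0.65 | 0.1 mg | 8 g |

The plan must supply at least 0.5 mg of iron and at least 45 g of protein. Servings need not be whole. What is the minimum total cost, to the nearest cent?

$3.66

Compare the cost at each extreme point of the feasible region.
Greek yogurt only: max(0.5/0.2, 45/15) = 3 servings → $3.75.
cheddar only: max(0.5/0.1, 45/8) = 5.625 servings → $3.66.
Greek yogurt + cheddar: the both-tight solution has a negative serving — not a feasible corner.
Cheapest feasible corner: $3.66.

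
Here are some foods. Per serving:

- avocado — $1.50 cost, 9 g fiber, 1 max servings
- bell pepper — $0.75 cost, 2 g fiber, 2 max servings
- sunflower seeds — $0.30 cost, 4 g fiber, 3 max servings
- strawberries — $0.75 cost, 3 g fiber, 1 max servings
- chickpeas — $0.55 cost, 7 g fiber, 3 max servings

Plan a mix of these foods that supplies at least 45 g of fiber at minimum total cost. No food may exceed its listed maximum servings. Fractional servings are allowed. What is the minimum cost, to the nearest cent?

$4.80

Cost per g of fiber: sunflower seeds $0.0750, chickpeas $0.0786, avocado $0.1667, strawberries $0.2500, bell pepper $0.3750.
Take 3 servings of sunflower seeds: +12.0 g fiber for $0.90 (total $0.90, still need 33.0 g).
Take 3 servings of chickpeas: +21.0 g fiber for $1.65 (total $2.55, still need 12.0 g).
Take 1 serving of avocado: +9.0 g fiber for $1.50 (total $4.05, still need 3.0 g).
Take 1 serving of strawberries: +3.0 g fiber for $0.75 (total $4.80, still need 0.0 g).
Filling from the cheapest source first is optimal under one linear minimum: $4.80.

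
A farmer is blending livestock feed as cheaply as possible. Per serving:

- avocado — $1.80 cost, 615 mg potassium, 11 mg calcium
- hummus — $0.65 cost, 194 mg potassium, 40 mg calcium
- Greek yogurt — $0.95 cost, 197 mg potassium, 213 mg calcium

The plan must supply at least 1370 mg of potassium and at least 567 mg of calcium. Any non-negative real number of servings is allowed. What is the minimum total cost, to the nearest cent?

$4.98

Check every corner: each single food scaled to meet both minima, and each pair solved so both constraints bind.
avocado only: max(1370/615, 567/11) = 51.55 servings → $92.78.
hummus only: max(1370/194, 567/40) = 14.18 servings → $9.21.
Greek yogurt only: max(1370/197, 567/213) = 6.954 servings → $6.61.
avocado + hummus: intersection lies outside the first quadrant.
avocado + Greek yogurt with both tight: 1.398 servings and 2.59 servings → $4.98.
hummus + Greek yogurt with both tight: 5.386 servings and 1.651 servings → $5.07.
Cheapest feasible corner: $4.98.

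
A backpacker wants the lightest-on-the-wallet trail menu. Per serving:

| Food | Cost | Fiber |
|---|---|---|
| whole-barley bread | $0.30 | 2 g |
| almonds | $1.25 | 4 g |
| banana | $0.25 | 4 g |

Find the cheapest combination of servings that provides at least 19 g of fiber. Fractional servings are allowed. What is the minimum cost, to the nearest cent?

$1.19

Cost per g of fiber: banana $0.0625, whole-barley bread $0.1500, almonds $0.3125.
With no serving limits, use only banana: 19 g / 4 g = 4.75 servings × $0.25 = $1.19.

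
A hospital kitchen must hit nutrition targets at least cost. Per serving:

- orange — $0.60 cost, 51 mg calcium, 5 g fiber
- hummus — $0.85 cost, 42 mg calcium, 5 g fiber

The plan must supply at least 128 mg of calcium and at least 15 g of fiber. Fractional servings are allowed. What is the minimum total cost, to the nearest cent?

$1.80

This is a tiny linear program; its minimum lies at a vertex of the feasible set. List the vertices and price them.
orange only: max(128/51, 15/5) = 3 servings → $1.80.
hummus only: max(128/42, 15/5) = 3.048 servings → $2.59.
orange + hummus with both tight: 0.2222 servings and 2.778 servings → $2.49.
So the least-cost plan costs $1.80.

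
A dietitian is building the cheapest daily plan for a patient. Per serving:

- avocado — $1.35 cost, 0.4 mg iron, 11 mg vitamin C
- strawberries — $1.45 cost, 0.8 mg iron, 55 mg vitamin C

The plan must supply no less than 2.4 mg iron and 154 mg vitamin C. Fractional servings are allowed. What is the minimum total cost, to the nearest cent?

Check every corner: each single food scaled to meet both minima, and each pair solved so both constraints bind.
avocado only: max(2.4/0.4, 154/11) = 14 servings → $18.90.
strawberries only: max(2.4/0.8, 154/55) = 3 servings → $4.35.
avocado + strawberries with both tight: 0.6667 servings and 2.667 servings → $4.77.
Cheapest feasible corner: $4.35.

$4.35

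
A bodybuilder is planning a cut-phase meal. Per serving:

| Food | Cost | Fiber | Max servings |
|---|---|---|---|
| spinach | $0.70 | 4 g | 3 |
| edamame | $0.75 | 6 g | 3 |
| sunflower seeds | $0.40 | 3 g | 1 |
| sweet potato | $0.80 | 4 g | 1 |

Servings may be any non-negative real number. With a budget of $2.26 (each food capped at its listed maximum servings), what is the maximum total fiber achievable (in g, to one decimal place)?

18.1 g

Fiber per dollar: edamame 8, sunflower seeds 7.5, spinach 5.714, sweet potato 5.
Take 3 servings of edamame: spends $2.25, +18.0 g fiber (running total 18.0 g).
Take 0.025 servings of sunflower seeds: spends $0.01, +0.1 g fiber (running total 18.1 g).
Filling greedily by fiber-per-dollar is optimal for one linear limit, giving 18.1 g.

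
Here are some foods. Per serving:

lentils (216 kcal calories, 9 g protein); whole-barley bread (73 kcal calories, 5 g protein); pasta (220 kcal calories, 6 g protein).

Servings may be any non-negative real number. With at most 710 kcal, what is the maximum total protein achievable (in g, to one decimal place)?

48.6 g

Protein per kcal: whole-barley bread 0.06849, lentils 0.04167, pasta 0.02727.
With no serving limits, spend the whole calories allowance on whole-barley bread: 710 kcal / 73 kcal × 5 g = 48.6 g.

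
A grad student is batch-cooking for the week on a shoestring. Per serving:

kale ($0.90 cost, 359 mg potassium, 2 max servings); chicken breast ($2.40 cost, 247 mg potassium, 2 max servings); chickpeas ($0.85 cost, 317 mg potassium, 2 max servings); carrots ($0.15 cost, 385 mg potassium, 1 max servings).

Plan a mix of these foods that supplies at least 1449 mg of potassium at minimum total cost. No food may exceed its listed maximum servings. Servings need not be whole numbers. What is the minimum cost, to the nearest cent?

$2.88

Cost per mg of potassium: carrots $0.0004, kale $0.0025, chickpeas $0.0027, chicken breast $0.0097.
Take 1 serving of carrots: +385.0 mg potassium for $0.15 (total $0.15, still need 1064.0 mg).
Take 2 servings of kale: +718.0 mg potassium for $1.80 (total $1.95, still need 346.0 mg).
Take 1.091 servings of chickpeas: +346.0 mg potassium for $0.93 (total $2.88, still need 0.0 mg).
Greedy by cheapest-per-mg is optimal for a single linear constraint, so the minimum cost is $2.88.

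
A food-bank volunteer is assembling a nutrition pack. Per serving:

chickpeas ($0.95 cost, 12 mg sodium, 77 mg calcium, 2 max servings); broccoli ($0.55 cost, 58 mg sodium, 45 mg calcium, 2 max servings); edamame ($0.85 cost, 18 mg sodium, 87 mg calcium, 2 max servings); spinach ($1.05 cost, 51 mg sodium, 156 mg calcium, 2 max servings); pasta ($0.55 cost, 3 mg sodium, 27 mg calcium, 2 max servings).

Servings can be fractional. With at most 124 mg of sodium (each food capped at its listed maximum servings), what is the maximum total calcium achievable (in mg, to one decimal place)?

Calcium per mg sodium: pasta 9, chickpeas 6.417, edamame 4.833, spinach 3.059, broccoli 0.7759.
Take 2 servings of pasta: uses 6 mg sodium, +54.0 mg calcium (running total 54.0 mg).
Take 2 servings of chickpeas: uses 24 mg sodium, +154.0 mg calcium (running total 208.0 mg).
Take 2 servings of edamame: uses 36 mg sodium, +174.0 mg calcium (running total 382.0 mg).
Take 1.137 servings of spinach: uses 58 mg sodium, +177.4 mg calcium (running total 559.4 mg).
Filling greedily by calcium-per-mg sodium is optimal for one linear limit, giving 559.4 mg.

559.4 mg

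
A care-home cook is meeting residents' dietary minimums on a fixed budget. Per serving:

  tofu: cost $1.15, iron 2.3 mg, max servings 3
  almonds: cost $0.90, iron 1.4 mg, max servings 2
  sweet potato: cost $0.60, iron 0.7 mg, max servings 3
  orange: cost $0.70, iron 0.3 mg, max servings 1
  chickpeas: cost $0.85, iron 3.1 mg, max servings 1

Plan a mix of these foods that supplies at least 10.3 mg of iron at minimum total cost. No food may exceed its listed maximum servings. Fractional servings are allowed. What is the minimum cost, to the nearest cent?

$4.49

Cost per mg of iron: chickpeas $0.2742, tofu $0.5000, almonds $0.6429, sweet potato $0.8571, orange $2.3333.
Take 1 serving of chickpeas: +3.1 mg iron for $0.85 (total $0.85, still need 7.2 mg).
Take 3 servings of tofu: +6.9 mg iron for $3.45 (total $4.30, still need 0.3 mg).
Take 0.2143 servings of almonds: +0.3 mg iron for $0.19 (total $4.49, still need 0.0 mg).
Filling from the cheapest source first is optimal under one linear minimum: $4.49.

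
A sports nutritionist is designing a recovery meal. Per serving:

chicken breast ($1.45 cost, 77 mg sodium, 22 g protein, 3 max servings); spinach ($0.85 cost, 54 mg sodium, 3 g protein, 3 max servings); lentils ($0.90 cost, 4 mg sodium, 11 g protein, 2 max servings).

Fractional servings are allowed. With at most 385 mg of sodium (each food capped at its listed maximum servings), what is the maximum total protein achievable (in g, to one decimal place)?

Protein per mg sodium: lentils 2.75, chicken breast 0.2857, spinach 0.05556.
Take 2 servings of lentils: uses 8 mg sodium, +22.0 g protein (running total 22.0 g).
Take 3 servings of chicken breast: uses 231 mg sodium, +66.0 g protein (running total 88.0 g).
Take 2.704 servings of spinach: uses 146 mg sodium, +8.1 g protein (running total 96.1 g).
Greedy by best ratio exhausts the sodium allowance optimally: 96.1 g.

96.1 g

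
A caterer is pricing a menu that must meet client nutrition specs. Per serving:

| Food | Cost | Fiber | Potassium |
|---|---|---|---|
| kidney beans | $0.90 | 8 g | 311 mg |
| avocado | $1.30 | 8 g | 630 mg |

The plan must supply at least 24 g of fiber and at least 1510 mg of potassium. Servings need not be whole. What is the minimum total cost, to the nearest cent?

Minimising a linear cost over {fiber ≥ 24, potassium ≥ 1510, servings ≥ 0} — the optimum is at a vertex, using one or two foods.
kidney beans only: max(24/8, 1510/311) = 4.855 servings → $4.37.
avocado only: max(24/8, 1510/630) = 3 servings → $3.90.
kidney beans + avocado with both tight: 1.191 servings and 1.809 servings → $3.42.
The minimum over all feasible corners is $3.42.

$3.42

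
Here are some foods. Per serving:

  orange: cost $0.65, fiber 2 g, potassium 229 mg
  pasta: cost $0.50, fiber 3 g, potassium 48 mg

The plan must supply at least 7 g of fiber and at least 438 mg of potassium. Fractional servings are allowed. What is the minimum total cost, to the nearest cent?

$1.69

Compare the cost at each extreme point of the feasible region.
orange only: max(7/2, 438/229) = 3.5 servings → $2.27.
pasta only: max(7/3, 438/48) = 9.125 servings → $4.56.
orange + pasta with both tight: 1.655 servings and 1.23 servings → $1.69.
So the least-cost plan costs $1.69.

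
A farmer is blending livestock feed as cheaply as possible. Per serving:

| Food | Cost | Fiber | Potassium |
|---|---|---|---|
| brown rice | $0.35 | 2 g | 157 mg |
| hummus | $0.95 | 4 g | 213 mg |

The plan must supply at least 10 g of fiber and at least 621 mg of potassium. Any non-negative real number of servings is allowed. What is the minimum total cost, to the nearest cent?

$1.75

For a min-cost LP with two ≥-constraints, a basic feasible solution has at most two positive variables.
brown rice only: max(10/2, 621/157) = 5 servings → $1.75.
hummus only: max(10/4, 621/213) = 2.915 servings → $2.77.
brown rice + hummus with both tight: 1.752 servings and 1.624 servings → $2.16.
So the least-cost plan costs $1.75.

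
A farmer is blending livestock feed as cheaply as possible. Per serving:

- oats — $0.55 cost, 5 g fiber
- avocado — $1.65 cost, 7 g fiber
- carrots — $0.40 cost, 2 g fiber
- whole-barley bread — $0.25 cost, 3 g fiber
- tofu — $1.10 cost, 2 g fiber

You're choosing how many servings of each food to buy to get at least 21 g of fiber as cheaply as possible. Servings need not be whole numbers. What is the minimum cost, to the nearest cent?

$1.75

Cost per g of fiber: whole-barley bread $0.0833, oats $0.1100, carrots $0.2000, avocado $0.2357, tofu $0.5500.
With no serving limits, use only whole-barley bread: 21 g / 3 g = 7 servings × $0.25 = $1.75.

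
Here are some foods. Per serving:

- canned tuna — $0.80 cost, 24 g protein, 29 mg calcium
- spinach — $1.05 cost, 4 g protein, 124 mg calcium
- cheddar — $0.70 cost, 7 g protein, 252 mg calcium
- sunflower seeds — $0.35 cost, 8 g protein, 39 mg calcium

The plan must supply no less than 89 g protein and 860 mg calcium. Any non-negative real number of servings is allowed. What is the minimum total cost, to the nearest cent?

$4.41

At the optimum either one food covers both requirements or two foods hit both targets exactly; no other combination can be cheaper.
canned tuna only: max(89/24, 860/29) = 29.66 servings → $23.72.
spinach only: max(89/4, 860/124) = 22.25 servings → $23.36.
cheddar only: max(89/7, 860/252) = 12.71 servings → $8.90.
sunflower seeds only: max(89/8, 860/39) = 22.05 servings → $7.72.
canned tuna + spinach with both tight: 2.656 servings and 6.314 servings → $8.75.
canned tuna + cheddar with both tight: 2.807 servings and 3.09 servings → $4.41.
canned tuna + sunflower seeds: intersection lies outside the first quadrant.
spinach + cheddar: the both-tight solution has a negative serving — not a feasible corner.
spinach + sunflower seeds with both tight: 4.078 servings and 9.086 servings → $7.46.
cheddar + sunflower seeds with both tight: 1.956 servings and 9.414 servings → $4.66.
So the least-cost plan costs $4.41.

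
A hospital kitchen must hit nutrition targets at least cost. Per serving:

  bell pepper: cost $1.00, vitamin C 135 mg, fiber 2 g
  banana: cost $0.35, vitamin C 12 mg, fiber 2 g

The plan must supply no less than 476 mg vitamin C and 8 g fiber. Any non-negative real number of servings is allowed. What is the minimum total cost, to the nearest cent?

Compare the cost at each extreme point of the feasible region.
bell pepper only: max(476/135, 8/2) = 4 servings → $4.00.
banana only: max(476/12, 8/2) = 39.67 servings → $13.88.
bell pepper + banana with both tight: 3.48 servings and 0.5203 servings → $3.66.
The minimum over all feasible corners is $3.66.

$3.66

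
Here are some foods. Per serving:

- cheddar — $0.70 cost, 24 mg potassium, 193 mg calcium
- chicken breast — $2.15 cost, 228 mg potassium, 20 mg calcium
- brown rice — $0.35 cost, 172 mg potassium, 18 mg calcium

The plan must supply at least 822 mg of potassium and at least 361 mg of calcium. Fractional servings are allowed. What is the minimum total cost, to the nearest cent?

With two linear requirements the optimum uses one or two foods; enumerate the corners.
cheddar only: max(822/24, 361/193) = 34.25 servings → $23.98.
chicken breast only: max(822/228, 361/20) = 18.05 servings → $38.81.
brown rice only: max(822/172, 361/18) = 20.06 servings → $7.02.
cheddar + chicken breast with both tight: 1.513 servings and 3.446 servings → $8.47.
cheddar + brown rice with both tight: 1.444 servings and 4.578 servings → $2.61.
chicken breast + brown rice: intersection lies outside the first quadrant.
Cheapest feasible corner: $2.61.

$2.61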